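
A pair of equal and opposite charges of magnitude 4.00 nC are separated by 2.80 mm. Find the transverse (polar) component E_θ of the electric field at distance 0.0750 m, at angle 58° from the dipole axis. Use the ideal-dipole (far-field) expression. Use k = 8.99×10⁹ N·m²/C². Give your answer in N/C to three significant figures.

E_θ ≈ 202 N/C

Dipole moment p = qd = (4.00×10⁻⁹ C)(0.00280 m) = 1.12×10⁻¹¹ C·m.
For a dipole, E_θ = (kp sinθ)/r³.
kp/r³ = (8.99×10⁹)(1.12×10⁻¹¹)/(0.0750)³ = 238.7 N/C.
E_θ = 238.7·sin58° = 202.4 N/C.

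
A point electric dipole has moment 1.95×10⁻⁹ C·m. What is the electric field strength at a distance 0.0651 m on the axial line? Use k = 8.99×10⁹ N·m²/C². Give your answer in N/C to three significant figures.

On the dipole axis E = 2kp/r³.
E = 2·(8.99×10⁹)(1.95×10⁻⁹) / (0.0651)³ = 1.271×10⁵ N/C.

E ≈ 1.27×10⁵ N/C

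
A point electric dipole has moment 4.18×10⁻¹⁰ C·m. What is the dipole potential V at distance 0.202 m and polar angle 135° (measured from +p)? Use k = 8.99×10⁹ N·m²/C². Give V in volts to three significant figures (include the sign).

V ≈ -65.1 V

The dipole potential is V = kp cosθ / r².
V = (8.99×10⁹)(4.18×10⁻¹⁰)·cos135° / (0.202)² = -65.12 V.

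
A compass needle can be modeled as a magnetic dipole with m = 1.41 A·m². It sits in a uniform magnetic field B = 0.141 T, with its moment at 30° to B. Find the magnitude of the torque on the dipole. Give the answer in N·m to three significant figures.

τ ≈ 0.0994 N·m

Torque on a magnetic dipole: τ = mB sinθ.
τ = (1.41)(0.141)·sin30° = 0.09940 N·m.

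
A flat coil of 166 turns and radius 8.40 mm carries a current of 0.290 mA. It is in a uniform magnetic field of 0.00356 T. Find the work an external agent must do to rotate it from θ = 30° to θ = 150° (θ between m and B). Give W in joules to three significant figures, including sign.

W ≈ 6.58×10⁻⁸ J

m = NIA = NIπa² = 166·(2.90×10⁻⁴)·π·(0.00840)² = 1.067×10⁻⁵ A·m².
W_ext = ΔU = −mB cosθ₂ + mB cosθ₁ = mB(cosθ₁ − cosθ₂).
W = (1.067×10⁻⁵)(0.00356)·(cos30° − cos150°) = (3.799×10⁻⁸)·(+1.7321) = 6.579×10⁻⁸ J.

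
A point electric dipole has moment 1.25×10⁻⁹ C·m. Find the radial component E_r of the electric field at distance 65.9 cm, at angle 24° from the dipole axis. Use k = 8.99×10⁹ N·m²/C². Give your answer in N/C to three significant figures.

For a dipole, E_r = (2kp cosθ)/r³.
kp/r³ = (8.99×10⁹)(1.25×10⁻⁹)/(0.659)³ = 39.27 N/C.
E_r = 2·39.27·cos24° = 71.74 N/C.

E_r ≈ 71.7 N/C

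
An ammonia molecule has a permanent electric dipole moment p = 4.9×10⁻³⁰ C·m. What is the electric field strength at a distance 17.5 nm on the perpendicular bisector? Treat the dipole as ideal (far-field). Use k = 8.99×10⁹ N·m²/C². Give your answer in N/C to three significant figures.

On the perpendicular bisector E = kp/r³ (half the axial value at the same distance).
E = (8.99×10⁹)(4.90×10⁻³⁰) / (1.75×10⁻⁸)³ = 8219 N/C.

E ≈ 8220 N/C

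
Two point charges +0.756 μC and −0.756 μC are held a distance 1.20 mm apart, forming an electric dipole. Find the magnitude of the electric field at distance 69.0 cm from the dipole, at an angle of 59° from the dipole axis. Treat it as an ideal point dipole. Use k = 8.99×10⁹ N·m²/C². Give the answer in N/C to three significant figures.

Dipole moment p = qd = (7.56×10⁻⁷ C)(0.00120 m) = 9.072×10⁻¹⁰ C·m.
At angle θ the dipole field magnitude is E = (kp/r³)·√(1 + 3cos²θ).
kp/r³ = (8.99×10⁹)(9.072×10⁻¹⁰) / (0.690)³ = 24.83 N/C.
√(1 + 3cos²59°) = √(1 + 3·0.2653) = √1.7958 ≈ 1.3401.
E ≈ 24.83 × 1.340 = 33.27 N/C.

E ≈ 33.3 N/C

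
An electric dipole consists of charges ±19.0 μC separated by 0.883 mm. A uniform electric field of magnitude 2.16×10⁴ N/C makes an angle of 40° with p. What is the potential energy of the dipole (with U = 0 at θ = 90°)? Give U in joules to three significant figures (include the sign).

Dipole moment p = qd = (1.90×10⁻⁵ C)(8.83×10⁻⁴ m) = 1.678×10⁻⁸ C·m.
U = −p·E = −pE cosθ.
U = −(1.678×10⁻⁸)(2.16×10⁴)·cos40° = -2.777×10⁻⁴ J.

U ≈ -2.78×10⁻⁴ J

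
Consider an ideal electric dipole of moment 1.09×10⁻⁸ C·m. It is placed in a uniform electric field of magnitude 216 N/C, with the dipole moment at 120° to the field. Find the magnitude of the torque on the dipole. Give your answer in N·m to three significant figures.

τ ≈ 2.04×10⁻⁶ N·m

Torque on an electric dipole: τ = pE sinθ.
τ = (1.09×10⁻⁸)(216)·sin120° = 2.039×10⁻⁶ N·m.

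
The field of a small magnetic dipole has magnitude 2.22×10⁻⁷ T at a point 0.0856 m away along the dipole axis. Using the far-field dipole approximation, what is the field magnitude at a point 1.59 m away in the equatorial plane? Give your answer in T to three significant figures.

B ≈ 1.73×10⁻¹¹ T

Dipole fields scale as 1/r³ in the far field.
The axial field is twice the equatorial field at the same r, so the geometry factor is 1/2.
B₂ = B₁ · (1/2) · (r₁/r₂)³ = 2.22×10⁻⁷ · 0.5 · (0.0856/1.59)³.
(r₁/r₂)³ = (0.05384)³ = 0.000156.
B₂ ≈ 1.732×10⁻¹¹ T.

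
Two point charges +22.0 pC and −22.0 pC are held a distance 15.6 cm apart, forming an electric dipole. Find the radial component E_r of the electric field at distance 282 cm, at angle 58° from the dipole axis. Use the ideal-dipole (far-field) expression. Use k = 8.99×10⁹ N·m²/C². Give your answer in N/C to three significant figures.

E_r ≈ 0.00146 N/C

Dipole moment p = qd = (2.20×10⁻¹¹ C)(0.156 m) = 3.432×10⁻¹² C·m.
For a dipole, E_r = (2kp cosθ)/r³.
kp/r³ = (8.99×10⁹)(3.432×10⁻¹²)/(2.82)³ = 0.001376 N/C.
E_r = 2·0.001376·cos58° = 0.001458 N/C.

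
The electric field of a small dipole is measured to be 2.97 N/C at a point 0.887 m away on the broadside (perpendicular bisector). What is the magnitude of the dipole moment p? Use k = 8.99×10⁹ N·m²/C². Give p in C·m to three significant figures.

In the equatorial plane E = kp/r³, so p = Er³/(k).
p = (2.97)·(0.887)³ / (8.99×10⁹) = 2.306×10⁻¹⁰ C·m.

p ≈ 2.31×10⁻¹⁰ C·m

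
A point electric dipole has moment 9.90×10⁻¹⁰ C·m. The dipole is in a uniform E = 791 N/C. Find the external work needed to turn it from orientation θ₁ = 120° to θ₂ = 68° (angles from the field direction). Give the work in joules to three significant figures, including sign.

W ≈ -6.85×10⁻⁷ J

W_ext = ΔU = U(θ₂) − U(θ₁) = −pE cosθ₂ − (−pE cosθ₁) = pE(cosθ₁ − cosθ₂).
W = (9.90×10⁻¹⁰)(791)·(cos120° − cos68°) = (7.831×10⁻⁷)·(-0.8746) = -6.849×10⁻⁷ J.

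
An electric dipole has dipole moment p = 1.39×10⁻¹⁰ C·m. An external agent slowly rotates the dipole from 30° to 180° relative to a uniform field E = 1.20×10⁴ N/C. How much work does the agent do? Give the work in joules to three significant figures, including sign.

W ≈ 3.11×10⁻⁶ J

W_ext = ΔU = U(θ₂) − U(θ₁) = −pE cosθ₂ − (−pE cosθ₁) = pE(cosθ₁ − cosθ₂).
W = (1.39×10⁻¹⁰)(1.20×10⁴)·(cos30° − cos180°) = (1.668×10⁻⁶)·(+1.8660) = 3.113×10⁻⁶ J.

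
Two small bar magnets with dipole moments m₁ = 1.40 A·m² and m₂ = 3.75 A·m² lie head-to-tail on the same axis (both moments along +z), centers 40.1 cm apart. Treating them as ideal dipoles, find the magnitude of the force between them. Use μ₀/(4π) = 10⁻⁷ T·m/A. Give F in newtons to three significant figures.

On-axis B of dipole 1: B = (μ₀/4π)·2m₁/r³. Force on dipole 2: F = m₂·dB/dr.
dB/dr = −(μ₀/4π)·6m₁/r⁴, so |F| = (μ₀/4π)·6m₁m₂/r⁴.
F = 6(10⁻⁷)(1.40)(3.75)/(0.401)⁴ = 1.218×10⁻⁴ N.

F ≈ 1.22×10⁻⁴ N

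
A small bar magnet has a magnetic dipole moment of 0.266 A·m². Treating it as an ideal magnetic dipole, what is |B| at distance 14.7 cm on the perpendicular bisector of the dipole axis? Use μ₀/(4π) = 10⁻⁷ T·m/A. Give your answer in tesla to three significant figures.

B ≈ 8.37×10⁻⁶ T

In the equatorial plane B = (μ₀/4π)·m/r³ (half the axial value).
B = (10⁻⁷)·(0.266) / (0.147)³ = 8.374×10⁻⁶ T.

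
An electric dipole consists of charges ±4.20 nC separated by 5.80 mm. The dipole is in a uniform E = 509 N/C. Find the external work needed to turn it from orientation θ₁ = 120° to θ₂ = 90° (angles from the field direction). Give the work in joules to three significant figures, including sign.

W ≈ -6.20×10⁻⁹ J

Dipole moment p = qd = (4.20×10⁻⁹ C)(0.00580 m) = 2.436×10⁻¹¹ C·m.
W_ext = ΔU = U(θ₂) − U(θ₁) = −pE cosθ₂ − (−pE cosθ₁) = pE(cosθ₁ − cosθ₂).
W = (2.436×10⁻¹¹)(509)·(cos120° − cos90°) = (1.240×10⁻⁸)·(-0.5000) = -6.200×10⁻⁹ J.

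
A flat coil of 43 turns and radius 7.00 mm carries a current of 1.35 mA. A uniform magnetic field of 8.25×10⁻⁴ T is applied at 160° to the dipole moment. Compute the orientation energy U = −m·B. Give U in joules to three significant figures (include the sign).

U ≈ 6.93×10⁻⁹ J

m = NIA = NIπa² = 43·(0.00135)·π·(0.00700)² = 8.936×10⁻⁶ A·m².
U = −m·B = −mB cosθ.
U = −(8.936×10⁻⁶)(8.25×10⁻⁴)·cos160° = 6.928×10⁻⁹ J.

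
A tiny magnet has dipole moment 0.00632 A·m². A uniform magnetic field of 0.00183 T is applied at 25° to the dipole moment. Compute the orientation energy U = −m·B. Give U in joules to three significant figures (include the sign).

U = −m·B = −mB cosθ.
U = −(0.00632)(0.00183)·cos25° = -1.048×10⁻⁵ J.

U ≈ -1.05×10⁻⁵ J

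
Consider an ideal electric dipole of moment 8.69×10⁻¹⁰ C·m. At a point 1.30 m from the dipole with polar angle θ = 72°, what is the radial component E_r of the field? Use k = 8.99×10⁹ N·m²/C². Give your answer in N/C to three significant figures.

E_r ≈ 2.20 N/C

For a dipole, E_r = (2kp cosθ)/r³.
kp/r³ = (8.99×10⁹)(8.69×10⁻¹⁰)/(1.30)³ = 3.556 N/C.
E_r = 2·3.556·cos72° = 2.198 N/C.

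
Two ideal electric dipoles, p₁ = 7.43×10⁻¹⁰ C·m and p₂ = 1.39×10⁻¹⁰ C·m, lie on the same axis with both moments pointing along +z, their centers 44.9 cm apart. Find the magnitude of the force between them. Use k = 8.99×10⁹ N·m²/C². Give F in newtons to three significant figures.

On-axis field of dipole 1 at distance r: E = 2kp₁/r³. Force on dipole 2 is F = p₂·dE/dr (gradient along axis).
dE/dr = −6kp₁/r⁴, so |F| = 6kp₁p₂/r⁴ (attractive for aligned moments).
F = 6(8.99×10⁹)(7.43×10⁻¹⁰)(1.39×10⁻¹⁰)/(0.449)⁴ = 1.371×10⁻⁷ N.

F ≈ 1.37×10⁻⁷ N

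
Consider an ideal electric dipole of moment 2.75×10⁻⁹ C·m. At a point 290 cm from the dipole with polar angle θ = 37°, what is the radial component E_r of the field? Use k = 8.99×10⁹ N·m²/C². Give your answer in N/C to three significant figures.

E_r ≈ 1.62 N/C

For a dipole, E_r = (2kp cosθ)/r³.
kp/r³ = (8.99×10⁹)(2.75×10⁻⁹)/(2.90)³ = 1.014 N/C.
E_r = 2·1.014·cos37° = 1.619 N/C.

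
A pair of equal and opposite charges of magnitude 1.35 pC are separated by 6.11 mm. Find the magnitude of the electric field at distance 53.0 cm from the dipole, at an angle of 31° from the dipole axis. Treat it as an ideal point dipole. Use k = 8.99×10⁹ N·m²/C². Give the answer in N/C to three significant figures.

E ≈ 8.92×10⁻⁴ N/C

Dipole moment p = qd = (1.35×10⁻¹² C)(0.00611 m) = 8.249×10⁻¹⁵ C·m.
At angle θ the dipole field magnitude is E = (kp/r³)·√(1 + 3cos²θ).
kp/r³ = (8.99×10⁹)(8.249×10⁻¹⁵) / (0.530)³ = 4.981×10⁻⁴ N/C.
√(1 + 3cos²31°) = √(1 + 3·0.7347) = √3.2042 ≈ 1.7900.
E ≈ 4.981×10⁻⁴ × 1.790 = 8.916×10⁻⁴ N/C.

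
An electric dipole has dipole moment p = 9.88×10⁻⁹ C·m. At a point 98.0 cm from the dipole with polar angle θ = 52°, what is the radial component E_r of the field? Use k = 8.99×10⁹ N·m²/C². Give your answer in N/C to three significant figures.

E_r ≈ 116 N/C

For a dipole, E_r = (2kp cosθ)/r³.
kp/r³ = (8.99×10⁹)(9.88×10⁻⁹)/(0.980)³ = 94.37 N/C.
E_r = 2·94.37·cos52° = 116.2 N/C.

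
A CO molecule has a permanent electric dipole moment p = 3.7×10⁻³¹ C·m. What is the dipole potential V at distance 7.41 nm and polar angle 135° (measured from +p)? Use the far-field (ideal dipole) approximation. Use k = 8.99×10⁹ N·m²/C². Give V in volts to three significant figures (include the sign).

V ≈ -4.28×10⁻⁵ V

The dipole potential is V = kp cosθ / r².
V = (8.99×10⁹)(3.70×10⁻³¹)·cos135° / (7.41×10⁻⁹)² = -4.284×10⁻⁵ V.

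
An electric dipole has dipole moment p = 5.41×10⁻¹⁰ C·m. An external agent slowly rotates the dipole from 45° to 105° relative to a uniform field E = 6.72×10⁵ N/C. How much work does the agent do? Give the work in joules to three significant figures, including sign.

W_ext = ΔU = U(θ₂) − U(θ₁) = −pE cosθ₂ − (−pE cosθ₁) = pE(cosθ₁ − cosθ₂).
W = (5.41×10⁻¹⁰)(6.72×10⁵)·(cos45° − cos105°) = (3.636×10⁻⁴)·(+0.9659) = 3.512×10⁻⁴ J.

W ≈ 3.51×10⁻⁴ J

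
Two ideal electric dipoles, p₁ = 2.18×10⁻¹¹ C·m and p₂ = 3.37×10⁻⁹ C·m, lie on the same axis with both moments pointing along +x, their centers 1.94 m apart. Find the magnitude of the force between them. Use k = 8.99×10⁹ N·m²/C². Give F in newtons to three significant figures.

On-axis field of dipole 1 at distance r: E = 2kp₁/r³. Force on dipole 2 is F = p₂·dE/dr (gradient along axis).
dE/dr = −6kp₁/r⁴, so |F| = 6kp₁p₂/r⁴ (attractive for aligned moments).
F = 6(8.99×10⁹)(2.18×10⁻¹¹)(3.37×10⁻⁹)/(1.94)⁴ = 2.798×10⁻¹⁰ N.

F ≈ 2.80×10⁻¹⁰ N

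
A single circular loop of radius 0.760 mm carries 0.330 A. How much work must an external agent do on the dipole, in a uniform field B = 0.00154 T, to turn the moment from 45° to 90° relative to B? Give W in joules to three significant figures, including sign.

Magnetic moment m = IA = Iπa² = (0.330)·π·(7.60×10⁻⁴)² = 5.988×10⁻⁷ A·m².
W_ext = ΔU = −mB cosθ₂ + mB cosθ₁ = mB(cosθ₁ − cosθ₂).
W = (5.988×10⁻⁷)(0.00154)·(cos45° − cos90°) = (9.222×10⁻¹⁰)·(+0.7071) = 6.521×10⁻¹⁰ J.

W ≈ 6.52×10⁻¹⁰ J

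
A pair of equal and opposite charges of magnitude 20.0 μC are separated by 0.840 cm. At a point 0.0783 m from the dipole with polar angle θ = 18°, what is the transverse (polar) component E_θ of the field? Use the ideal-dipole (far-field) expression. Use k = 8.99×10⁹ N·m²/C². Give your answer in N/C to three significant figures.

E_θ ≈ 9.72×10⁵ N/C

Dipole moment p = qd = (2.00×10⁻⁵ C)(0.00840 m) = 1.68×10⁻⁷ C·m.
For a dipole, E_θ = (kp sinθ)/r³.
kp/r³ = (8.99×10⁹)(1.68×10⁻⁷)/(0.0783)³ = 3.146×10⁶ N/C.
E_θ = 3.146×10⁶·sin18° = 9.722×10⁵ N/C.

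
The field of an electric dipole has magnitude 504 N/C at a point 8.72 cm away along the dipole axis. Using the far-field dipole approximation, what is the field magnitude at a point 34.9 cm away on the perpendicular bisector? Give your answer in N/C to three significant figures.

Dipole fields scale as 1/r³ in the far field.
The axial field is twice the equatorial field at the same r, so the geometry factor is 1/2.
E₂ = E₁ · (1/2) · (r₁/r₂)³ = 504 · 0.5 · (8.72/34.9)³.
(r₁/r₂)³ = (0.2499)³ = 0.0156.
E₂ ≈ 3.931 N/C.

E ≈ 3.93 N/C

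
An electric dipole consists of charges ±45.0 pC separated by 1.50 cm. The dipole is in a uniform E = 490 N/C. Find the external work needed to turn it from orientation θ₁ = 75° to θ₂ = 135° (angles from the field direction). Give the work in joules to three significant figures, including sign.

W ≈ 3.19×10⁻¹⁰ J

Dipole moment p = qd = (4.50×10⁻¹¹ C)(0.0150 m) = 6.75×10⁻¹³ C·m.
W_ext = ΔU = U(θ₂) − U(θ₁) = −pE cosθ₂ − (−pE cosθ₁) = pE(cosθ₁ − cosθ₂).
W = (6.75×10⁻¹³)(490)·(cos75° − cos135°) = (3.307×10⁻¹⁰)·(+0.9659) = 3.195×10⁻¹⁰ J.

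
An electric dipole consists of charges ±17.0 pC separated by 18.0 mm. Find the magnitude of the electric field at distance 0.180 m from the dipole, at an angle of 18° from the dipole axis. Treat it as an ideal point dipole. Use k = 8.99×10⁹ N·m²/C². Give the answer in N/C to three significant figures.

E ≈ 0.909 N/C

Dipole moment p = qd = (1.70×10⁻¹¹ C)(0.0180 m) = 3.06×10⁻¹³ C·m.
At angle θ the dipole field magnitude is E = (kp/r³)·√(1 + 3cos²θ).
kp/r³ = (8.99×10⁹)(3.06×10⁻¹³) / (0.180)³ = 0.4717 N/C.
√(1 + 3cos²18°) = √(1 + 3·0.9045) = √3.7135 ≈ 1.9271.
E ≈ 0.4717 × 1.927 = 0.9090 N/C.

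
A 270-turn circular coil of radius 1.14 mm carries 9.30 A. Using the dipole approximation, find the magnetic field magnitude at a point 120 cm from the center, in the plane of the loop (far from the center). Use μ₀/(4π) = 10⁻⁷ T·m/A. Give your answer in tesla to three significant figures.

m = NIA = NIπa² = 270·(9.30)·π·(0.00114)² = 0.01025 A·m².
In the equatorial plane B = (μ₀/4π)·m/r³ (half the axial value).
B = (10⁻⁷)·(0.01025) / (1.20)³ = 5.932×10⁻¹⁰ T.

B ≈ 5.93×10⁻¹⁰ T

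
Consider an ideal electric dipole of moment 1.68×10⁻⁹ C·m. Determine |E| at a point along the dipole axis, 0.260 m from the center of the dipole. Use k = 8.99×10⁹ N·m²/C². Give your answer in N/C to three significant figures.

On the dipole axis E = 2kp/r³.
E = 2·(8.99×10⁹)(1.68×10⁻⁹) / (0.260)³ = 1719 N/C.

E ≈ 1720 N/C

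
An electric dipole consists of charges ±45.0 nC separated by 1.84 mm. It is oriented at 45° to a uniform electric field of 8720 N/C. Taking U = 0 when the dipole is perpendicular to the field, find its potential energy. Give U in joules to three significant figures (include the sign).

U ≈ -5.11×10⁻⁷ J

Dipole moment p = qd = (4.50×10⁻⁸ C)(0.00184 m) = 8.28×10⁻¹¹ C·m.
U = −p·E = −pE cosθ.
U = −(8.28×10⁻¹¹)(8720)·cos45° = -5.105×10⁻⁷ J.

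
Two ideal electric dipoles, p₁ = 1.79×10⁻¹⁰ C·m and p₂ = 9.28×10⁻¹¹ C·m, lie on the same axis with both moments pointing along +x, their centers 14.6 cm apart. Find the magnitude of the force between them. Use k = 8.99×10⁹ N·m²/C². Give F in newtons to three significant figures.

F ≈ 1.97×10⁻⁶ N

On-axis field of dipole 1 at distance r: E = 2kp₁/r³. Force on dipole 2 is F = p₂·dE/dr (gradient along axis).
dE/dr = −6kp₁/r⁴, so |F| = 6kp₁p₂/r⁴ (attractive for aligned moments).
F = 6(8.99×10⁹)(1.79×10⁻¹⁰)(9.28×10⁻¹¹)/(0.146)⁴ = 1.972×10⁻⁶ N.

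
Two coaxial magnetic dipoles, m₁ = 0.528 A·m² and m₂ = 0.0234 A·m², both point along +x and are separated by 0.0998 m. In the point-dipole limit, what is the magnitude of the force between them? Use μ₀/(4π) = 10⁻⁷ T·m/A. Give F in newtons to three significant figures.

F ≈ 7.47×10⁻⁵ N

On-axis B of dipole 1: B = (μ₀/4π)·2m₁/r³. Force on dipole 2: F = m₂·dB/dr.
dB/dr = −(μ₀/4π)·6m₁/r⁴, so |F| = (μ₀/4π)·6m₁m₂/r⁴.
F = 6(10⁻⁷)(0.528)(0.0234)/(0.0998)⁴ = 7.473×10⁻⁵ N.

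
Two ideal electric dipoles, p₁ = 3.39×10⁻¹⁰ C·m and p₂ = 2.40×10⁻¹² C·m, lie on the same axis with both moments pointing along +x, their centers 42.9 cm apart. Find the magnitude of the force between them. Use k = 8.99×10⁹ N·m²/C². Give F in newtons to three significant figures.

F ≈ 1.30×10⁻⁹ N

On-axis field of dipole 1 at distance r: E = 2kp₁/r³. Force on dipole 2 is F = p₂·dE/dr (gradient along axis).
dE/dr = −6kp₁/r⁴, so |F| = 6kp₁p₂/r⁴ (attractive for aligned moments).
F = 6(8.99×10⁹)(3.39×10⁻¹⁰)(2.40×10⁻¹²)/(0.429)⁴ = 1.296×10⁻⁹ N.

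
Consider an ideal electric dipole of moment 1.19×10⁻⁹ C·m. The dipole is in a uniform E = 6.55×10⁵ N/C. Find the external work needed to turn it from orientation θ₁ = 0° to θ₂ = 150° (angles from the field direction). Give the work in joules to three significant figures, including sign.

W ≈ 0.00145 J

W_ext = ΔU = U(θ₂) − U(θ₁) = −pE cosθ₂ − (−pE cosθ₁) = pE(cosθ₁ − cosθ₂).
W = (1.19×10⁻⁹)(6.55×10⁵)·(cos0° − cos150°) = (7.794×10⁻⁴)·(+1.8660) = 0.001454 J.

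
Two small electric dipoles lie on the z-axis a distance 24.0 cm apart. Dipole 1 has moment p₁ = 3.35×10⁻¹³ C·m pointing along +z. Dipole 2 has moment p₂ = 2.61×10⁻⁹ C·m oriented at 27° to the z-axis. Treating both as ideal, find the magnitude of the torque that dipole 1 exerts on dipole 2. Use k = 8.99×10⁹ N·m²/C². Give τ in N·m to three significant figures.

The second dipole sits on the axis of the first, so the field there is axial: E₁ = 2kp₁/r³ along +z.
E₁ = 2(8.99×10⁹)(3.35×10⁻¹³)/(0.240)³ = 0.4357 N/C.
Torque on the second dipole: τ = p₂ E₁ sinθ.
τ = (2.61×10⁻⁹)(0.4357)·sin27° = 5.163×10⁻¹⁰ N·m.

τ ≈ 5.16×10⁻¹⁰ N·m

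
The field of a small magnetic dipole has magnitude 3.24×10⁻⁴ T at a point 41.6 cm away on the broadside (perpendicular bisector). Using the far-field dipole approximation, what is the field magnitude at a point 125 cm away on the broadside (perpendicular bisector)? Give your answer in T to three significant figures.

B ≈ 1.19×10⁻⁵ T

Dipole fields scale as 1/r³ in the far field; the geometry is the same at both points.
B₂ = B₁ · (r₁/r₂)³ = 3.24×10⁻⁴ · (41.6/125)³.
(r₁/r₂)³ = (0.3328)³ = 0.03686.
B₂ ≈ 1.194×10⁻⁵ T.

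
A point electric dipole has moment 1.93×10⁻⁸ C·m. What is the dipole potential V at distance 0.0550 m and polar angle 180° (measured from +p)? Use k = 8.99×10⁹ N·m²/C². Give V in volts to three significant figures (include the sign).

V ≈ -5.74×10⁴ V

The dipole potential is V = kp cosθ / r².
V = (8.99×10⁹)(1.93×10⁻⁸)·cos180° / (0.0550)² = -5.736×10⁴ V.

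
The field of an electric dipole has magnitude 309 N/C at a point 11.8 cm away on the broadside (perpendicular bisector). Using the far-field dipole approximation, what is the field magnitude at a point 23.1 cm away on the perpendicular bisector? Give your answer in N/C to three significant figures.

E ≈ 41.2 N/C

Dipole fields scale as 1/r³ in the far field; the geometry is the same at both points.
E₂ = E₁ · (r₁/r₂)³ = 309 · (11.8/23.1)³.
(r₁/r₂)³ = (0.5108)³ = 0.1333.
E₂ ≈ 41.19 N/C.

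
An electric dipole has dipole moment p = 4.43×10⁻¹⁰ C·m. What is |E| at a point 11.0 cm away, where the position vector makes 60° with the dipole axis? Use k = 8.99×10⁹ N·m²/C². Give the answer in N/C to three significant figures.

At angle θ the dipole field magnitude is E = (kp/r³)·√(1 + 3cos²θ).
kp/r³ = (8.99×10⁹)(4.43×10⁻¹⁰) / (0.110)³ = 2992 N/C.
√(1 + 3cos²60°) = √(1 + 3·0.2500) = √1.7500 ≈ 1.3229.
E ≈ 2992 × 1.323 = 3958 N/C.

E ≈ 3960 N/C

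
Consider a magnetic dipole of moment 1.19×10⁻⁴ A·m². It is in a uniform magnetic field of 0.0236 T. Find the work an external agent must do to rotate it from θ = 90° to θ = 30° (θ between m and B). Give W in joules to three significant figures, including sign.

W_ext = ΔU = −mB cosθ₂ + mB cosθ₁ = mB(cosθ₁ − cosθ₂).
W = (1.19×10⁻⁴)(0.0236)·(cos90° − cos30°) = (2.808×10⁻⁶)·(-0.8660) = -2.432×10⁻⁶ J.

W ≈ -2.43×10⁻⁶ J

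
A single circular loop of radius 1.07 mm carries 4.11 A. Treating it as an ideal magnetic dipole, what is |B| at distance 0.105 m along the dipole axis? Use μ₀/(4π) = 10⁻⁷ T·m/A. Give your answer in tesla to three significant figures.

Magnetic moment m = IA = Iπa² = (4.11)·π·(0.00107)² = 1.478×10⁻⁵ A·m².
On axis B = (μ₀/4π)·2m/r³.
B = 2·(10⁻⁷)·(1.478×10⁻⁵) / (0.105)³ = 2.554×10⁻⁹ T.

B ≈ 2.55×10⁻⁹ T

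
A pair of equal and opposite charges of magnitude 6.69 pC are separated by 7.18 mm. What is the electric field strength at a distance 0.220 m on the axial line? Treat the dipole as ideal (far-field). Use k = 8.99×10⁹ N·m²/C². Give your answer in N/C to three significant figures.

E ≈ 0.0811 N/C

Dipole moment p = qd = (6.69×10⁻¹² C)(0.00718 m) = 4.803×10⁻¹⁴ C·m.
On the dipole axis E = 2kp/r³.
E = 2·(8.99×10⁹)(4.803×10⁻¹⁴) / (0.220)³ = 0.08110 N/C.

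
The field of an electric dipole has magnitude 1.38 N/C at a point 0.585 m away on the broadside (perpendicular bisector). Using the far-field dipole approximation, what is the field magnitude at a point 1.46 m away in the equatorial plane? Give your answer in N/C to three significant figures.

Dipole fields scale as 1/r³ in the far field; the geometry is the same at both points.
E₂ = E₁ · (r₁/r₂)³ = 1.38 · (0.585/1.46)³.
(r₁/r₂)³ = (0.4007)³ = 0.06433.
E₂ ≈ 0.08877 N/C.

E ≈ 0.0888 N/C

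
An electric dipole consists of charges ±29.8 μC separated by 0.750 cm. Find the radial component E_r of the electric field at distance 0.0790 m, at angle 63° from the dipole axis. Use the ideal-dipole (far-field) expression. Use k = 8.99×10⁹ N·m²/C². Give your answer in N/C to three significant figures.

E_r ≈ 3.70×10⁶ N/C

Dipole moment p = qd = (2.98×10⁻⁵ C)(0.00750 m) = 2.235×10⁻⁷ C·m.
For a dipole, E_r = (2kp cosθ)/r³.
kp/r³ = (8.99×10⁹)(2.235×10⁻⁷)/(0.0790)³ = 4.075×10⁶ N/C.
E_r = 2·4.075×10⁶·cos63° = 3.700×10⁶ N/C.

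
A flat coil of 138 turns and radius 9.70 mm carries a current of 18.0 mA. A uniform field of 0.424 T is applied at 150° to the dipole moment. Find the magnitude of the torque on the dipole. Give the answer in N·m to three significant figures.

τ ≈ 1.56×10⁻⁴ N·m

m = NIA = NIπa² = 138·(0.0180)·π·(0.00970)² = 7.343×10⁻⁴ A·m².
Torque on a magnetic dipole: τ = mB sinθ.
τ = (7.343×10⁻⁴)(0.424)·sin150° = 1.557×10⁻⁴ N·m.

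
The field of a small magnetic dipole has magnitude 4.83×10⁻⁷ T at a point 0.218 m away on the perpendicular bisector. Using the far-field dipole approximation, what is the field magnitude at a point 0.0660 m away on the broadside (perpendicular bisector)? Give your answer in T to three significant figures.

B ≈ 1.74×10⁻⁵ T

Dipole fields scale as 1/r³ in the far field; the geometry is the same at both points.
B₂ = B₁ · (r₁/r₂)³ = 4.83×10⁻⁷ · (0.218/0.0660)³.
(r₁/r₂)³ = (3.303)³ = 36.04.
B₂ ≈ 1.741×10⁻⁵ T.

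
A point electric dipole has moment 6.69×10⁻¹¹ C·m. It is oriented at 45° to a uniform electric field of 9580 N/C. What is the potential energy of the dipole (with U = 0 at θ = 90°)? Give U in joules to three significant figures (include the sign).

U = −p·E = −pE cosθ.
U = −(6.69×10⁻¹¹)(9580)·cos45° = -4.532×10⁻⁷ J.

U ≈ -4.53×10⁻⁷ J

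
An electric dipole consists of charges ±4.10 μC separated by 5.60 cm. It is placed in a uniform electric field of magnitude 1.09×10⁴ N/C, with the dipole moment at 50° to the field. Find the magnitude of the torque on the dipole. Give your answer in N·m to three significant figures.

Dipole moment p = qd = (4.10×10⁻⁶ C)(0.0560 m) = 2.296×10⁻⁷ C·m.
Torque on an electric dipole: τ = pE sinθ.
τ = (2.296×10⁻⁷)(1.09×10⁴)·sin50° = 0.001917 N·m.

τ ≈ 0.00192 N·m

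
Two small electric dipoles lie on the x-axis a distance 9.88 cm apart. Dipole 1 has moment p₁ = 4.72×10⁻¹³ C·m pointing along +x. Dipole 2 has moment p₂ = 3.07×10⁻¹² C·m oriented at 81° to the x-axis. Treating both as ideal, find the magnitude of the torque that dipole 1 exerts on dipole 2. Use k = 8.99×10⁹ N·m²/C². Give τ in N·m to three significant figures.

τ ≈ 2.67×10⁻¹¹ N·m

The second dipole sits on the axis of the first, so the field there is axial: E₁ = 2kp₁/r³ along +x.
E₁ = 2(8.99×10⁹)(4.72×10⁻¹³)/(0.0988)³ = 8.800 N/C.
Torque on the second dipole: τ = p₂ E₁ sinθ.
τ = (3.07×10⁻¹²)(8.800)·sin81° = 2.668×10⁻¹¹ N·m.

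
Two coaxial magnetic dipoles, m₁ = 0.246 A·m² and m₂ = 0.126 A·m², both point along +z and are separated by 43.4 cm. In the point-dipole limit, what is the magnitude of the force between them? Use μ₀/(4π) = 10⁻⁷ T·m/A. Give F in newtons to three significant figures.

On-axis B of dipole 1: B = (μ₀/4π)·2m₁/r³. Force on dipole 2: F = m₂·dB/dr.
dB/dr = −(μ₀/4π)·6m₁/r⁴, so |F| = (μ₀/4π)·6m₁m₂/r⁴.
F = 6(10⁻⁷)(0.246)(0.126)/(0.434)⁴ = 5.242×10⁻⁷ N.

F ≈ 5.24×10⁻⁷ N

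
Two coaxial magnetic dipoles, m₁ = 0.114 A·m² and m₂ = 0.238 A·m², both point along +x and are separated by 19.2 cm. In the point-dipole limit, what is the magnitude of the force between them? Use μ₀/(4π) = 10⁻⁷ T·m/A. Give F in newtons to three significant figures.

F ≈ 1.20×10⁻⁵ N

On-axis B of dipole 1: B = (μ₀/4π)·2m₁/r³. Force on dipole 2: F = m₂·dB/dr.
dB/dr = −(μ₀/4π)·6m₁/r⁴, so |F| = (μ₀/4π)·6m₁m₂/r⁴.
F = 6(10⁻⁷)(0.114)(0.238)/(0.192)⁴ = 1.198×10⁻⁵ N.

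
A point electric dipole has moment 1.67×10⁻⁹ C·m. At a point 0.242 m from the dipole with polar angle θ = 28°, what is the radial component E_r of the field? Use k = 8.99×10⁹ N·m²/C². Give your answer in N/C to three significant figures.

For a dipole, E_r = (2kp cosθ)/r³.
kp/r³ = (8.99×10⁹)(1.67×10⁻⁹)/(0.242)³ = 1059 N/C.
E_r = 2·1059·cos28° = 1871 N/C.

E_r ≈ 1870 N/C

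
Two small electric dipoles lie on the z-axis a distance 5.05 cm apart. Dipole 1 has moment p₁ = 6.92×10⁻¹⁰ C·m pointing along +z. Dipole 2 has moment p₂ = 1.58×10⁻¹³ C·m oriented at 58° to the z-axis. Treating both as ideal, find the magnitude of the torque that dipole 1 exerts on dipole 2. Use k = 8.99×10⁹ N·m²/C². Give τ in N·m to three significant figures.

τ ≈ 1.29×10⁻⁸ N·m

The second dipole sits on the axis of the first, so the field there is axial: E₁ = 2kp₁/r³ along +z.
E₁ = 2(8.99×10⁹)(6.92×10⁻¹⁰)/(0.0505)³ = 9.661×10⁴ N/C.
Torque on the second dipole: τ = p₂ E₁ sinθ.
τ = (1.58×10⁻¹³)(9.661×10⁴)·sin58° = 1.294×10⁻⁸ N·m.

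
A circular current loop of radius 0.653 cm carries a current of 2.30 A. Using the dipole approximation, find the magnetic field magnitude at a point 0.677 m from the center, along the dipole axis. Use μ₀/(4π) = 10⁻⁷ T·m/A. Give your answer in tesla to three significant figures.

B ≈ 1.99×10⁻¹⁰ T

Magnetic moment m = IA = Iπa² = (2.30)·π·(0.00653)² = 3.081×10⁻⁴ A·m².
On axis B = (μ₀/4π)·2m/r³.
B = 2·(10⁻⁷)·(3.081×10⁻⁴) / (0.677)³ = 1.986×10⁻¹⁰ T.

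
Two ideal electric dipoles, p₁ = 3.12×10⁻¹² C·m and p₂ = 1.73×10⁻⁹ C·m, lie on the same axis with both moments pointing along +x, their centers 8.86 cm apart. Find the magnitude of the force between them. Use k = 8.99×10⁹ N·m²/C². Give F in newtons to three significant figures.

On-axis field of dipole 1 at distance r: E = 2kp₁/r³. Force on dipole 2 is F = p₂·dE/dr (gradient along axis).
dE/dr = −6kp₁/r⁴, so |F| = 6kp₁p₂/r⁴ (attractive for aligned moments).
F = 6(8.99×10⁹)(3.12×10⁻¹²)(1.73×10⁻⁹)/(0.0886)⁴ = 4.725×10⁻⁶ N.

F ≈ 4.72×10⁻⁶ N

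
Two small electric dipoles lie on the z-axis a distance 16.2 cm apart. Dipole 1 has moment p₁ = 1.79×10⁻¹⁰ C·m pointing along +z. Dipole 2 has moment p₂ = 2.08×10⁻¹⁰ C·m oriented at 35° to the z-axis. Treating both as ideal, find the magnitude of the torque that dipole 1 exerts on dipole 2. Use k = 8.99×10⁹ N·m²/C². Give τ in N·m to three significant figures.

τ ≈ 9.03×10⁻⁸ N·m

The second dipole sits on the axis of the first, so the field there is axial: E₁ = 2kp₁/r³ along +z.
E₁ = 2(8.99×10⁹)(1.79×10⁻¹⁰)/(0.162)³ = 757.0 N/C.
Torque on the second dipole: τ = p₂ E₁ sinθ.
τ = (2.08×10⁻¹⁰)(757.0)·sin35° = 9.031×10⁻⁸ N·m.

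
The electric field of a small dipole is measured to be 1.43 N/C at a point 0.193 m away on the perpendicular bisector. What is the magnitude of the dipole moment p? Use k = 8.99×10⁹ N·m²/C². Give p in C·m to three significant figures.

p ≈ 1.14×10⁻¹² C·m

In the equatorial plane E = kp/r³, so p = Er³/(k).
p = (1.43)·(0.193)³ / (8.99×10⁹) = 1.144×10⁻¹² C·m.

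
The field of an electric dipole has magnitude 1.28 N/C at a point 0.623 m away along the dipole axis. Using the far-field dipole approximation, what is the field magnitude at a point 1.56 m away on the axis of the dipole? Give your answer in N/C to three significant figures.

E ≈ 0.0815 N/C

Dipole fields scale as 1/r³ in the far field; the geometry is the same at both points.
E₂ = E₁ · (r₁/r₂)³ = 1.28 · (0.623/1.56)³.
(r₁/r₂)³ = (0.3994)³ = 0.06369.
E₂ ≈ 0.08153 N/C.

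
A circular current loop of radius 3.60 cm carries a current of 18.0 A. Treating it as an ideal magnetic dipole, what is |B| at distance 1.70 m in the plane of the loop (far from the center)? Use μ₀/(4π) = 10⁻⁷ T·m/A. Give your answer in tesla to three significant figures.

B ≈ 1.49×10⁻⁹ T

Magnetic moment m = IA = Iπa² = (18.0)·π·(0.0360)² = 0.07329 A·m².
In the equatorial plane B = (μ₀/4π)·m/r³ (half the axial value).
B = (10⁻⁷)·(0.07329) / (1.70)³ = 1.492×10⁻⁹ T.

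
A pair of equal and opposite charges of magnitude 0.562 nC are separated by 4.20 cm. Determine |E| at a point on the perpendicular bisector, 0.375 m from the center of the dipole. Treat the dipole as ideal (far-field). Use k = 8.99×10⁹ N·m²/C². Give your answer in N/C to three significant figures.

Dipole moment p = qd = (5.62×10⁻¹⁰ C)(0.0420 m) = 2.36×10⁻¹¹ C·m.
In the equatorial plane E = kp/r³.
E = (8.99×10⁹)(2.36×10⁻¹¹) / (0.375)³ = 4.023 N/C.

E ≈ 4.02 N/C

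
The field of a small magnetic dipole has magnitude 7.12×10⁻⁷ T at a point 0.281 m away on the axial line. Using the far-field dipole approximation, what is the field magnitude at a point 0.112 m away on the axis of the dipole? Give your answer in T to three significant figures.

Dipole fields scale as 1/r³ in the far field; the geometry is the same at both points.
B₂ = B₁ · (r₁/r₂)³ = 7.12×10⁻⁷ · (0.281/0.112)³.
(r₁/r₂)³ = (2.509)³ = 15.79.
B₂ ≈ 1.124×10⁻⁵ T.

B ≈ 1.12×10⁻⁵ T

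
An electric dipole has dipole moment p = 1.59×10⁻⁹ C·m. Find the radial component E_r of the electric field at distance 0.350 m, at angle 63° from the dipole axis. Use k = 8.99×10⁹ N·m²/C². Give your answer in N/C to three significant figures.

E_r ≈ 303 N/C

For a dipole, E_r = (2kp cosθ)/r³.
kp/r³ = (8.99×10⁹)(1.59×10⁻⁹)/(0.350)³ = 333.4 N/C.
E_r = 2·333.4·cos63° = 302.7 N/C.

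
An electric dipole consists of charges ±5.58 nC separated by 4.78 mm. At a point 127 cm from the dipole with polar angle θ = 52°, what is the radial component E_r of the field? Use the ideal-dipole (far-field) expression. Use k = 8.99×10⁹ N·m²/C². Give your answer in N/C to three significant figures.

Dipole moment p = qd = (5.58×10⁻⁹ C)(0.00478 m) = 2.667×10⁻¹¹ C·m.
For a dipole, E_r = (2kp cosθ)/r³.
kp/r³ = (8.99×10⁹)(2.667×10⁻¹¹)/(1.27)³ = 0.1171 N/C.
E_r = 2·0.1171·cos52° = 0.1441 N/C.

E_r ≈ 0.144 N/C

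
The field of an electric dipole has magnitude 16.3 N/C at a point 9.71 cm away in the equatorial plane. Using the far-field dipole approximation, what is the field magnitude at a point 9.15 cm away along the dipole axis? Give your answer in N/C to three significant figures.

E ≈ 39.0 N/C

Dipole fields scale as 1/r³ in the far field.
The axial field is twice the equatorial field at the same r, so the geometry factor is 2/1.
E₂ = E₁ · (2/1) · (r₁/r₂)³ = 16.3 · 2 · (9.71/9.15)³.
(r₁/r₂)³ = (1.061)³ = 1.195.
E₂ ≈ 38.96 N/C.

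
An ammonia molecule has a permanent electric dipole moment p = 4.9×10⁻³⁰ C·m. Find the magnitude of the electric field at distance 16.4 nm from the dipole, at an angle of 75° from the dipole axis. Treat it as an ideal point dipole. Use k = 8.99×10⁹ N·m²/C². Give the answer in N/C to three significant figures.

At angle θ the dipole field magnitude is E = (kp/r³)·√(1 + 3cos²θ).
kp/r³ = (8.99×10⁹)(4.90×10⁻³⁰) / (1.64×10⁻⁸)³ = 9987 N/C.
√(1 + 3cos²75°) = √(1 + 3·0.0670) = √1.2010 ≈ 1.0959.
E ≈ 9987 × 1.096 = 1.094×10⁴ N/C.

E ≈ 1.09×10⁴ N/C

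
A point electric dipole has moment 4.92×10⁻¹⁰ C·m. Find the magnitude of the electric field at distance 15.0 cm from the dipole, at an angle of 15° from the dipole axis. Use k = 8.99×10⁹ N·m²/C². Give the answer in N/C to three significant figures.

E ≈ 2550 N/C

At angle θ the dipole field magnitude is E = (kp/r³)·√(1 + 3cos²θ).
kp/r³ = (8.99×10⁹)(4.92×10⁻¹⁰) / (0.150)³ = 1311 N/C.
√(1 + 3cos²15°) = √(1 + 3·0.9330) = √3.7990 ≈ 1.9491.
E ≈ 1311 × 1.949 = 2554 N/C.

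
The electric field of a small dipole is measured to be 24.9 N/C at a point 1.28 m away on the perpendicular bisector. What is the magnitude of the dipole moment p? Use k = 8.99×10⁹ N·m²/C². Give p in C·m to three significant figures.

In the equatorial plane E = kp/r³, so p = Er³/(k).
p = (24.9)·(1.28)³ / (8.99×10⁹) = 5.809×10⁻⁹ C·m.

p ≈ 5.81×10⁻⁹ C·m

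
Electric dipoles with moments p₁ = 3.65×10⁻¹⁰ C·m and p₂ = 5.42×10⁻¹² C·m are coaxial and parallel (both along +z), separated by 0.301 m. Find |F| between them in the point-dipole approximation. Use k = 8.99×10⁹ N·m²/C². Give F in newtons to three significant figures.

On-axis field of dipole 1 at distance r: E = 2kp₁/r³. Force on dipole 2 is F = p₂·dE/dr (gradient along axis).
dE/dr = −6kp₁/r⁴, so |F| = 6kp₁p₂/r⁴ (attractive for aligned moments).
F = 6(8.99×10⁹)(3.65×10⁻¹⁰)(5.42×10⁻¹²)/(0.301)⁴ = 1.300×10⁻⁸ N.

F ≈ 1.30×10⁻⁸ N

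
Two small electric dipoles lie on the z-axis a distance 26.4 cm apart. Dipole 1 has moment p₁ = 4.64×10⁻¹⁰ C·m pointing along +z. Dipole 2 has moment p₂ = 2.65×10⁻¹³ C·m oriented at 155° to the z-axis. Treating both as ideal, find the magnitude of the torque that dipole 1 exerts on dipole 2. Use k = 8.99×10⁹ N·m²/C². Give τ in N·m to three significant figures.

τ ≈ 5.08×10⁻¹¹ N·m

The second dipole sits on the axis of the first, so the field there is axial: E₁ = 2kp₁/r³ along +z.
E₁ = 2(8.99×10⁹)(4.64×10⁻¹⁰)/(0.264)³ = 453.4 N/C.
Torque on the second dipole: τ = p₂ E₁ sinθ.
τ = (2.65×10⁻¹³)(453.4)·sin155° = 5.078×10⁻¹¹ N·m.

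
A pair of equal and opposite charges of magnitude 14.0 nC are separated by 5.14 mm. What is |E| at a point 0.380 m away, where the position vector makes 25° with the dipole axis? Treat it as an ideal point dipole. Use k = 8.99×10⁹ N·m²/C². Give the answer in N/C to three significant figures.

Dipole moment p = qd = (1.40×10⁻⁸ C)(0.00514 m) = 7.196×10⁻¹¹ C·m.
At angle θ the dipole field magnitude is E = (kp/r³)·√(1 + 3cos²θ).
kp/r³ = (8.99×10⁹)(7.196×10⁻¹¹) / (0.380)³ = 11.79 N/C.
√(1 + 3cos²25°) = √(1 + 3·0.8214) = √3.4642 ≈ 1.8612.
E ≈ 11.79 × 1.861 = 21.94 N/C.

E ≈ 21.9 N/C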